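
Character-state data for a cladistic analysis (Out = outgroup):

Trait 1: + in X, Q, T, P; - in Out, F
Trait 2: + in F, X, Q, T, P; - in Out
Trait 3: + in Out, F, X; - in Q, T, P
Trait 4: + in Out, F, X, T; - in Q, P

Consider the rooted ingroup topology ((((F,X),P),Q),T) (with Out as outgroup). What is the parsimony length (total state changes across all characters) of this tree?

Map each character onto ((((F,X),P),Q),T) (rooted by Out) and count the minimum state changes it requires (Fitch parsimony):
Trait 1: 2; Trait 2: 1; Trait 3: 2; Trait 4: 2.
Total tree length = 7.

7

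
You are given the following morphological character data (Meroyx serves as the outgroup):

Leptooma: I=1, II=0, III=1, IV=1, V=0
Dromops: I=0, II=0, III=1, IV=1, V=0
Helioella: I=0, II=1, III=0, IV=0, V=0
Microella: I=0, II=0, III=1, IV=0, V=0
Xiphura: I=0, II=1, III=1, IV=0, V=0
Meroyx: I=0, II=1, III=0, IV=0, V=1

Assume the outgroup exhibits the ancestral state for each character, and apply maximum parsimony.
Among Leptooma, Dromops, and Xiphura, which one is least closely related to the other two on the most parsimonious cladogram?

Character polarity is set by the outgroup: the derived state is whichever differs from the outgroup's state, so for II, V the derived state is '0', and for the remaining characters it is '1'.
I (derived state '1') is unique to Leptooma (autapomorphy; uninformative for grouping).
II (derived state '0') is shared by Dromops, Leptooma, and Microella — a synapomorphy uniting that clade.
III (derived state '1') is shared by Dromops, Leptooma, Microella, and Xiphura — a synapomorphy uniting that clade.
IV: derived state '1' in Dromops and Leptooma only — synapomorphy for {Dromops, Leptooma}.
V (derived state '0') is shared by all ingroup taxa — unites the whole ingroup.
Most parsimonious ingroup topology: ((((Dromops,Leptooma),Microella),Xiphura),Helioella).
Dromops and Leptooma share a more recent common ancestor with each other than either does with Xiphura, so Xiphura is the least closely related of the three.

Xiphura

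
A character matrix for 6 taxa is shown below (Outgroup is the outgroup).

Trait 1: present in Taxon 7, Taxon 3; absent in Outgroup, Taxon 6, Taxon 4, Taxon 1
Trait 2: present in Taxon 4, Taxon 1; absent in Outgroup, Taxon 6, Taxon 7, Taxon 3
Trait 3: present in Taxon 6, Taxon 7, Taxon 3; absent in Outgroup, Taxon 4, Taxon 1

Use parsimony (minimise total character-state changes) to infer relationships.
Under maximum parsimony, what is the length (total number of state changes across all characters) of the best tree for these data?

The outgroup has state 'absent' for every character, so 'present' is the derived state throughout.
Only Taxon 3 and Taxon 7 show the derived state 'present' for Trait 1, supporting them as a clade.
Only Taxon 1 and Taxon 4 show the derived state 'present' for Trait 2, supporting them as a clade.
Only Taxon 3, Taxon 6, and Taxon 7 show the derived state 'present' for Trait 3, supporting them as a clade.
Most parsimonious ingroup topology: ((Taxon 6,(Taxon 7,Taxon 3)),(Taxon 4,Taxon 1)).
Changes per character on this tree: Trait 1: 1; Trait 2: 1; Trait 3: 1.
Total = 3.

3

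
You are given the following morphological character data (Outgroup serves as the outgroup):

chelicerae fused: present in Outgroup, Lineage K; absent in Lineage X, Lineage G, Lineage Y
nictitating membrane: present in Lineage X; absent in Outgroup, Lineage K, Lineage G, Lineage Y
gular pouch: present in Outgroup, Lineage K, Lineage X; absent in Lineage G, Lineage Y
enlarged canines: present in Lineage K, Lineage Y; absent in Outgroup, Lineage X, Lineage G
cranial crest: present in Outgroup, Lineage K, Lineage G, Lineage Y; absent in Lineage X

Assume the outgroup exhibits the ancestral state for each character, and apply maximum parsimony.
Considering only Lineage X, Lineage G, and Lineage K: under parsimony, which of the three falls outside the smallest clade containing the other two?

Character polarity is set by the outgroup: the derived state is whichever differs from the outgroup's state, so for chelicerae fused, gular pouch, cranial crest the derived state is 'absent', and for the remaining characters it is 'present'.
chelicerae fused: derived state 'absent' in Lineage G, Lineage X, and Lineage Y only — synapomorphy for {Lineage G, Lineage X, Lineage Y}.
nictitating membrane (derived state 'present') is unique to Lineage X (autapomorphy; uninformative for grouping).
gular pouch (derived state 'absent') is shared by Lineage G and Lineage Y — a synapomorphy uniting that clade.
enlarged canines groups Lineage K and Lineage Y, which is incompatible with the clades supported by the remaining characters; treating it as convergent (homoplasy) costs fewer steps than any alternative tree.
cranial crest (derived state 'absent') is unique to Lineage X (autapomorphy; uninformative for grouping).
Most parsimonious ingroup topology: (((Lineage G,Lineage Y),Lineage X),Lineage K).
Lineage X and Lineage G share a more recent common ancestor with each other than either does with Lineage K, so Lineage K is the least closely related of the three.

Lineage K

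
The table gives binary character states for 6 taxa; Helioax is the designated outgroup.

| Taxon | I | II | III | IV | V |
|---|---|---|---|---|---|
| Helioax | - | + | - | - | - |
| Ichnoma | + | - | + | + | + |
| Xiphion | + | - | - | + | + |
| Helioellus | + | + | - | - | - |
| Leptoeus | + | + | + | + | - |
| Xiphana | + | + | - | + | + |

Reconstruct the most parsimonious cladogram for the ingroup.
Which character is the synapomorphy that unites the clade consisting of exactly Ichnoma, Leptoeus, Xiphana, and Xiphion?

Character polarity is set by the outgroup: the derived state is whichever differs from the outgroup's state, so for II the derived state is '-', and for the remaining characters it is '+'.
All ingroup taxa share the derived state '+' for I; it defines the ingroup but does not resolve relationships within it.
Only Ichnoma and Xiphion show the derived state '-' for II, supporting them as a clade.
III groups Ichnoma and Leptoeus, which is incompatible with the clades supported by the remaining characters; treating it as convergent (homoplasy) costs fewer steps than any alternative tree.
IV: derived state '+' in Ichnoma, Leptoeus, Xiphana, and Xiphion only — synapomorphy for {Ichnoma, Leptoeus, Xiphana, Xiphion}.
V (derived state '+') is shared by Ichnoma, Xiphana, and Xiphion — a synapomorphy uniting that clade.
Most parsimonious ingroup topology: ((((Ichnoma,Xiphion),Xiphana),Leptoeus),Helioellus).
The clade {Ichnoma, Leptoeus, Xiphana, Xiphion} is supported by IV: its derived state '+' occurs in exactly those taxa and in no other taxon (including the outgroup).

IV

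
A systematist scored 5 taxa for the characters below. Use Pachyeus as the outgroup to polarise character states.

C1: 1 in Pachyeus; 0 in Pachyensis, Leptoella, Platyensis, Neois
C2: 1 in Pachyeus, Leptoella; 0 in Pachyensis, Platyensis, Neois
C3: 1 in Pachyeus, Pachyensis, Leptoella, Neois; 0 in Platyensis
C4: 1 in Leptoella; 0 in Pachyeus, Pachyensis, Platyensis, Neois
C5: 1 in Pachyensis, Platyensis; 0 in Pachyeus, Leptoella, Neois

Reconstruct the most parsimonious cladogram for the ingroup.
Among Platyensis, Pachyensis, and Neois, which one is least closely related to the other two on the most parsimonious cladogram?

Character polarity is set by the outgroup: the derived state is whichever differs from the outgroup's state, so for C1, C2, C3 the derived state is '0', and for the remaining characters it is '1'.
C1 (derived state '0') is shared by all ingroup taxa — unites the whole ingroup.
Only Neois, Pachyensis, and Platyensis show the derived state '0' for C2, supporting them as a clade.
C3 (derived state '0') is unique to Platyensis (autapomorphy; uninformative for grouping).
C4 (derived state '1') is unique to Leptoella (autapomorphy; uninformative for grouping).
C5: derived state '1' in Pachyensis and Platyensis only — synapomorphy for {Pachyensis, Platyensis}.
Most parsimonious ingroup topology: (((Pachyensis,Platyensis),Neois),Leptoella).
Pachyensis and Platyensis share a more recent common ancestor with each other than either does with Neois, so Neois is the least closely related of the three.

Neois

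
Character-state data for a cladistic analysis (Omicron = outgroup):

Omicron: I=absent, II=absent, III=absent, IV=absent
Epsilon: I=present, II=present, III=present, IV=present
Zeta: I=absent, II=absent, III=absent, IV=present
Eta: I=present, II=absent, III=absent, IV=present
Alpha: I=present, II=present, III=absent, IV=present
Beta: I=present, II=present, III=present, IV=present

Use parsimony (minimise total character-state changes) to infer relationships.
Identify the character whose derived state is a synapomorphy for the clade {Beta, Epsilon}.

The outgroup has state 'absent' for every character, so 'present' is the derived state throughout.
I (derived state 'present') is shared by Alpha, Beta, Epsilon, and Eta — a synapomorphy uniting that clade.
Only Alpha, Beta, and Epsilon show the derived state 'present' for II, supporting them as a clade.
III (derived state 'present') is shared by Beta and Epsilon — a synapomorphy uniting that clade.
All ingroup taxa share the derived state 'present' for IV; it defines the ingroup but does not resolve relationships within it.
Most parsimonious ingroup topology: ((((Epsilon,Beta),Alpha),Eta),Zeta).
The clade {Beta, Epsilon} is supported by III: its derived state 'present' occurs in exactly those taxa and in no other taxon (including the outgroup).

III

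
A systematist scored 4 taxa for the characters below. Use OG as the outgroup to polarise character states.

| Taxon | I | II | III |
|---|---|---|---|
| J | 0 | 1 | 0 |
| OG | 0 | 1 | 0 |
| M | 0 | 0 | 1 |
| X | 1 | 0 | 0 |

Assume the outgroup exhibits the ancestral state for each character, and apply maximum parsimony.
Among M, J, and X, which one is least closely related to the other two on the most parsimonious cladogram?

Character polarity is set by the outgroup: the derived state is whichever differs from the outgroup's state, so for II the derived state is '0', and for the remaining characters it is '1'.
I: derived state '1' in X only — an autapomorphy, so it tells us nothing about relationships among taxa.
II: derived state '0' in M and X only — synapomorphy for {M, X}.
III: derived state '1' in M only — an autapomorphy, so it tells us nothing about relationships among taxa.
Most parsimonious ingroup topology: (J,(M,X)).
X and M share a more recent common ancestor with each other than either does with J, so J is the least closely related of the three.

J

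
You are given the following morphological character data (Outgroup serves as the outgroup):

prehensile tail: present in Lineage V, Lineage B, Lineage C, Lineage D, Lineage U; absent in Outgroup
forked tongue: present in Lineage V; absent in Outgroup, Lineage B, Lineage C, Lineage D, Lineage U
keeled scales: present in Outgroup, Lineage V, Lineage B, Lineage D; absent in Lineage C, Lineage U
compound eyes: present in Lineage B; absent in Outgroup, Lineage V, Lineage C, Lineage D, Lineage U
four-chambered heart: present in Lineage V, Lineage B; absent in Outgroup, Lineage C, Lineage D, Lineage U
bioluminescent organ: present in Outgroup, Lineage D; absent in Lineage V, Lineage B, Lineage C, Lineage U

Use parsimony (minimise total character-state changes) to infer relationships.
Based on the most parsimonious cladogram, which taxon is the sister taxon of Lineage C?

Character polarity is set by the outgroup: the derived state is whichever differs from the outgroup's state, so for keeled scales, bioluminescent organ the derived state is 'absent', and for the remaining characters it is 'present'.
prehensile tail (derived state 'present') is shared by all ingroup taxa — unites the whole ingroup.
forked tongue: derived state 'present' in Lineage V only — an autapomorphy, so it tells us nothing about relationships among taxa.
Only Lineage C and Lineage U show the derived state 'absent' for keeled scales, supporting them as a clade.
compound eyes (derived state 'present') is unique to Lineage B (autapomorphy; uninformative for grouping).
four-chambered heart (derived state 'present') is shared by Lineage B and Lineage V — a synapomorphy uniting that clade.
Only Lineage B, Lineage C, Lineage U, and Lineage V show the derived state 'absent' for bioluminescent organ, supporting them as a clade.
Most parsimonious ingroup topology: (((Lineage V,Lineage B),(Lineage C,Lineage U)),Lineage D).
Lineage C and Lineage U form a cherry on this tree, so they are sister taxa.

Lineage U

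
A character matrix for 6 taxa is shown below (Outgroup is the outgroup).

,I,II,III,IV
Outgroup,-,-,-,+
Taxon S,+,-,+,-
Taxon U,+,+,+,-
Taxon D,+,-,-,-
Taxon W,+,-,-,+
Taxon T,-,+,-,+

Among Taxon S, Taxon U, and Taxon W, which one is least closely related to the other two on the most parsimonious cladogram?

Taxon W

Character polarity is set by the outgroup: the derived state is whichever differs from the outgroup's state, so for IV the derived state is '-', and for the remaining characters it is '+'.
Only Taxon D, Taxon S, Taxon U, and Taxon W show the derived state '+' for I, supporting them as a clade.
II groups Taxon T and Taxon U, which is incompatible with the clades supported by the remaining characters; treating it as convergent (homoplasy) costs fewer steps than any alternative tree.
III (derived state '+') is shared by Taxon S and Taxon U — a synapomorphy uniting that clade.
IV: derived state '-' in Taxon D, Taxon S, and Taxon U only — synapomorphy for {Taxon D, Taxon S, Taxon U}.
Most parsimonious ingroup topology: ((((Taxon S,Taxon U),Taxon D),Taxon W),Taxon T).
Taxon S and Taxon U share a more recent common ancestor with each other than either does with Taxon W, so Taxon W is the least closely related of the three.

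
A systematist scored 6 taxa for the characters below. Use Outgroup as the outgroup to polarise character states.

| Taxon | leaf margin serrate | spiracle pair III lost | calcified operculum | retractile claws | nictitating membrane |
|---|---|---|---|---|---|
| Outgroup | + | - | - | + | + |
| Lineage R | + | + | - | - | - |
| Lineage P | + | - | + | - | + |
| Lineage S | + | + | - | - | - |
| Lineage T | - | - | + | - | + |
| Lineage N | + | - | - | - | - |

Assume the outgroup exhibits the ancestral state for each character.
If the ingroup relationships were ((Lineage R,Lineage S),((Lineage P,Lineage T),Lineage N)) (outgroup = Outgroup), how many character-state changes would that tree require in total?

6

Map each character onto ((Lineage R,Lineage S),((Lineage P,Lineage T),Lineage N)) (rooted by Outgroup) and count the minimum state changes it requires (Fitch parsimony):
leaf margin serrate: 1; spiracle pair III lost: 1; calcified operculum: 1; retractile claws: 1; nictitating membrane: 2.
Total tree length = 6.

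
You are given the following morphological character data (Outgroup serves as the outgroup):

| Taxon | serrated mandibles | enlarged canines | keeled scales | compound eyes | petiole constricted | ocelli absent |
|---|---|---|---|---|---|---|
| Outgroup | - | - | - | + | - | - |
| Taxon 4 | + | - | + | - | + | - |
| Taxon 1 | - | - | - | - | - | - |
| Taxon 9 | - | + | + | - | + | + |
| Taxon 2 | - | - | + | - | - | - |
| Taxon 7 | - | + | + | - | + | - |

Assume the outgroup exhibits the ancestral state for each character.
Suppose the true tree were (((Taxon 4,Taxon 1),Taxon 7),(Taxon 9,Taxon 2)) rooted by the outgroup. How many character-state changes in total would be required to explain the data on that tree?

Map each character onto (((Taxon 4,Taxon 1),Taxon 7),(Taxon 9,Taxon 2)) (rooted by Outgroup) and count the minimum state changes it requires (Fitch parsimony):
serrated mandibles: 1; enlarged canines: 2; keeled scales: 2; compound eyes: 1; petiole constricted: 3; ocelli absent: 1.
Total tree length = 10.

10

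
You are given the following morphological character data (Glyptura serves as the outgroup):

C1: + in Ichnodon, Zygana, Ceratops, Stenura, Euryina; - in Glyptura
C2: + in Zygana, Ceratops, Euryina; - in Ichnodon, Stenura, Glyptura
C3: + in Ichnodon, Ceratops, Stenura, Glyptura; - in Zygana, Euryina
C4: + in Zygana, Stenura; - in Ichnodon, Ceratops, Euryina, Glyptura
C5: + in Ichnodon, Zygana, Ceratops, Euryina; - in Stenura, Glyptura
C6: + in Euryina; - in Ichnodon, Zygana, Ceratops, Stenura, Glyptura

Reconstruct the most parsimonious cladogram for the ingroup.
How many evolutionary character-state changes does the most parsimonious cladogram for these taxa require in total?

Character polarity is set by the outgroup: the derived state is whichever differs from the outgroup's state, so for C3 the derived state is '-', and for the remaining characters it is '+'.
C1 (derived state '+') is shared by all ingroup taxa — unites the whole ingroup.
C2: derived state '+' in Ceratops, Euryina, and Zygana only — synapomorphy for {Ceratops, Euryina, Zygana}.
Only Euryina and Zygana show the derived state '-' for C3, supporting them as a clade.
C4 (state '+') occurs in Stenura and Zygana but conflicts with the nesting implied by the other characters — most parsimoniously interpreted as homoplasy.
C5 (derived state '+') is shared by Ceratops, Euryina, Ichnodon, and Zygana — a synapomorphy uniting that clade.
C6 (derived state '+') is unique to Euryina (autapomorphy; uninformative for grouping).
Most parsimonious ingroup topology: (((Ceratops,(Euryina,Zygana)),Ichnodon),Stenura).
Changes per character on this tree: C1: 1; C2: 1; C3: 1; C4: 2; C5: 1; C6: 1.
Total = 7.

7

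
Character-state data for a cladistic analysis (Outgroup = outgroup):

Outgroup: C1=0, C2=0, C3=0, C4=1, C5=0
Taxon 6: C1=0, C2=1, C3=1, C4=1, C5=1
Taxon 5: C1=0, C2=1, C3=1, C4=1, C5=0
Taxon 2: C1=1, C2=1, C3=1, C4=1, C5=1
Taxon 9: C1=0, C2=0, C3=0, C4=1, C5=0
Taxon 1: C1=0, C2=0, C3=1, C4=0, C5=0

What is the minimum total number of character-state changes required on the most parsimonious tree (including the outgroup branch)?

Character polarity is set by the outgroup: the derived state is whichever differs from the outgroup's state, so for C4 the derived state is '0', and for the remaining characters it is '1'.
C1 (derived state '1') is unique to Taxon 2 (autapomorphy; uninformative for grouping).
C2: derived state '1' in Taxon 2, Taxon 5, and Taxon 6 only — synapomorphy for {Taxon 2, Taxon 5, Taxon 6}.
C3 (derived state '1') is shared by Taxon 1, Taxon 2, Taxon 5, and Taxon 6 — a synapomorphy uniting that clade.
C4: derived state '0' in Taxon 1 only — an autapomorphy, so it tells us nothing about relationships among taxa.
C5 (derived state '1') is shared by Taxon 2 and Taxon 6 — a synapomorphy uniting that clade.
Most parsimonious ingroup topology: ((((Taxon 6,Taxon 2),Taxon 5),Taxon 1),Taxon 9).
Changes per character on this tree: C1: 1; C2: 1; C3: 1; C4: 1; C5: 1.
Total = 5.

5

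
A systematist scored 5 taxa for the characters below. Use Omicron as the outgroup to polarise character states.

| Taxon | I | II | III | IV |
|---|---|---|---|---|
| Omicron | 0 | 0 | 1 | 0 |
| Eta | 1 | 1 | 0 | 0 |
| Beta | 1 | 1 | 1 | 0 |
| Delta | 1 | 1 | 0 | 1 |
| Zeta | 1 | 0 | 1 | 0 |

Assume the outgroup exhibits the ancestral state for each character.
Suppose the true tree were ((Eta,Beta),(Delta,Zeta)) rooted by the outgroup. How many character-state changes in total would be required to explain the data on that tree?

6

Map each character onto ((Eta,Beta),(Delta,Zeta)) (rooted by Omicron) and count the minimum state changes it requires (Fitch parsimony):
I: 1; II: 2; III: 2; IV: 1.
Total tree length = 6.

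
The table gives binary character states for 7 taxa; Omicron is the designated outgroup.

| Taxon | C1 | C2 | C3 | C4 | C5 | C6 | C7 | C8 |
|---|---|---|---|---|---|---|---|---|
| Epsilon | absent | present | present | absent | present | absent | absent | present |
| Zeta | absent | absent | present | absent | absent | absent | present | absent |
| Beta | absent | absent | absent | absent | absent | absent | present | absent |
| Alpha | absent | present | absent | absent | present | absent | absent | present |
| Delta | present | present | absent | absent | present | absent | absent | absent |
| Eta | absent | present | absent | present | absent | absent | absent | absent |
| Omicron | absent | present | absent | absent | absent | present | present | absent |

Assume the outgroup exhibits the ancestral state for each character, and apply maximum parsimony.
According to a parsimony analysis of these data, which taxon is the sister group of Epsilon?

Character polarity is set by the outgroup: the derived state is whichever differs from the outgroup's state, so for C2, C6, C7 the derived state is 'absent', and for the remaining characters it is 'present'.
C1 (derived state 'present') is unique to Delta (autapomorphy; uninformative for grouping).
C2 (derived state 'absent') is shared by Beta and Zeta — a synapomorphy uniting that clade.
C3 groups Epsilon and Zeta, which is incompatible with the clades supported by the remaining characters; treating it as convergent (homoplasy) costs fewer steps than any alternative tree.
C4 (derived state 'present') is unique to Eta (autapomorphy; uninformative for grouping).
C5 (derived state 'present') is shared by Alpha, Delta, and Epsilon — a synapomorphy uniting that clade.
C6 (derived state 'absent') is shared by all ingroup taxa — unites the whole ingroup.
C7 (derived state 'absent') is shared by Alpha, Delta, Epsilon, and Eta — a synapomorphy uniting that clade.
Only Alpha and Epsilon show the derived state 'present' for C8, supporting them as a clade.
Most parsimonious ingroup topology: ((((Alpha,Epsilon),Delta),Eta),(Beta,Zeta)).
Epsilon and Alpha form a cherry on this tree, so they are sister taxa.

Alpha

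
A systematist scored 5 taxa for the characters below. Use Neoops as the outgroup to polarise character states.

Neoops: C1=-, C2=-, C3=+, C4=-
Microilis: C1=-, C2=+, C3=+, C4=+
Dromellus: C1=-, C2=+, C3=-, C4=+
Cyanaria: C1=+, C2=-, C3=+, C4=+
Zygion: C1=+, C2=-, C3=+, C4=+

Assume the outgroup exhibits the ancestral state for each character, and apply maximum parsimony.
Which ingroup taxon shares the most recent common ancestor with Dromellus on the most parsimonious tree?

Character polarity is set by the outgroup: the derived state is whichever differs from the outgroup's state, so for C3 the derived state is '-', and for the remaining characters it is '+'.
Only Cyanaria and Zygion show the derived state '+' for C1, supporting them as a clade.
Only Dromellus and Microilis show the derived state '+' for C2, supporting them as a clade.
C3 (derived state '-') is unique to Dromellus (autapomorphy; uninformative for grouping).
C4 (derived state '+') is shared by all ingroup taxa — unites the whole ingroup.
Most parsimonious ingroup topology: ((Microilis,Dromellus),(Cyanaria,Zygion)).
Dromellus and Microilis form a cherry on this tree, so they are sister taxa.

Microilis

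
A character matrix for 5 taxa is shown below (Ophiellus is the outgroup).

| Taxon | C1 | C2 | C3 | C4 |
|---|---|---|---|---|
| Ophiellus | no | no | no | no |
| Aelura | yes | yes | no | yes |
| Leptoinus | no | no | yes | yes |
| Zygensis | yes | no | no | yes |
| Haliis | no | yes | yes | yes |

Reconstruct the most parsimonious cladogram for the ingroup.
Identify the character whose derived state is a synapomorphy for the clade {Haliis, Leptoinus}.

C3

The outgroup has state 'no' for every character, so 'yes' is the derived state throughout.
C1: derived state 'yes' in Aelura and Zygensis only — synapomorphy for {Aelura, Zygensis}.
C2 (state 'yes') occurs in Aelura and Haliis but conflicts with the nesting implied by the other characters — most parsimoniously interpreted as homoplasy.
C3 (derived state 'yes') is shared by Haliis and Leptoinus — a synapomorphy uniting that clade.
All ingroup taxa share the derived state 'yes' for C4; it defines the ingroup but does not resolve relationships within it.
Most parsimonious ingroup topology: ((Aelura,Zygensis),(Leptoinus,Haliis)).
The clade {Haliis, Leptoinus} is supported by C3: its derived state 'yes' occurs in exactly those taxa and in no other taxon (including the outgroup).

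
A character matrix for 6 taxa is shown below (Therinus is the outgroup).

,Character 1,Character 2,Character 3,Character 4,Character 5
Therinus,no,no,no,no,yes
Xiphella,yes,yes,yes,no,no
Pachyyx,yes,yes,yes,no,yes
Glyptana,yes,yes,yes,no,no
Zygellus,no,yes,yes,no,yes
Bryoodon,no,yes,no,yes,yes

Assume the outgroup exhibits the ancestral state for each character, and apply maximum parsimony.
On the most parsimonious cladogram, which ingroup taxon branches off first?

Character polarity is set by the outgroup: the derived state is whichever differs from the outgroup's state, so for Character 5 the derived state is 'no', and for the remaining characters it is 'yes'.
Character 1 (derived state 'yes') is shared by Glyptana, Pachyyx, and Xiphella — a synapomorphy uniting that clade.
Character 2 (derived state 'yes') is shared by all ingroup taxa — unites the whole ingroup.
Character 3 (derived state 'yes') is shared by Glyptana, Pachyyx, Xiphella, and Zygellus — a synapomorphy uniting that clade.
Character 4: derived state 'yes' in Bryoodon only — an autapomorphy, so it tells us nothing about relationships among taxa.
Character 5 (derived state 'no') is shared by Glyptana and Xiphella — a synapomorphy uniting that clade.
Most parsimonious ingroup topology: ((((Xiphella,Glyptana),Pachyyx),Zygellus),Bryoodon).
Bryoodon is sister to the clade containing all other ingroup taxa, so it is the earliest-diverging (most basal) ingroup lineage.

Bryoodon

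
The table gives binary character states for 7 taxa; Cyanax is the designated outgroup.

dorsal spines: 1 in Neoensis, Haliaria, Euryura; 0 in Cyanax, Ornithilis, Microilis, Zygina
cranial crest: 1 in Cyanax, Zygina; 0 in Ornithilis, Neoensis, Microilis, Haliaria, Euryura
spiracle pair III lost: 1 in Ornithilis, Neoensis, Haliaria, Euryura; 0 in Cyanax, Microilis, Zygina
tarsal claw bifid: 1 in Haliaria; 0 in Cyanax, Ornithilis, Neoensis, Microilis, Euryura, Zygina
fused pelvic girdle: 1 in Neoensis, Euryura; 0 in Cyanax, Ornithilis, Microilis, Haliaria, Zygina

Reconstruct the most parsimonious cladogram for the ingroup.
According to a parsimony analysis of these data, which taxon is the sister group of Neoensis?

Character polarity is set by the outgroup: the derived state is whichever differs from the outgroup's state, so for cranial crest the derived state is '0', and for the remaining characters it is '1'.
dorsal spines: derived state '1' in Euryura, Haliaria, and Neoensis only — synapomorphy for {Euryura, Haliaria, Neoensis}.
cranial crest: derived state '0' in Euryura, Haliaria, Microilis, Neoensis, and Ornithilis only — synapomorphy for {Euryura, Haliaria, Microilis, Neoensis, Ornithilis}.
spiracle pair III lost: derived state '1' in Euryura, Haliaria, Neoensis, and Ornithilis only — synapomorphy for {Euryura, Haliaria, Neoensis, Ornithilis}.
tarsal claw bifid: derived state '1' in Haliaria only — an autapomorphy, so it tells us nothing about relationships among taxa.
fused pelvic girdle: derived state '1' in Euryura and Neoensis only — synapomorphy for {Euryura, Neoensis}.
Most parsimonious ingroup topology: (((Ornithilis,((Neoensis,Euryura),Haliaria)),Microilis),Zygina).
Neoensis and Euryura form a cherry on this tree, so they are sister taxa.

Euryura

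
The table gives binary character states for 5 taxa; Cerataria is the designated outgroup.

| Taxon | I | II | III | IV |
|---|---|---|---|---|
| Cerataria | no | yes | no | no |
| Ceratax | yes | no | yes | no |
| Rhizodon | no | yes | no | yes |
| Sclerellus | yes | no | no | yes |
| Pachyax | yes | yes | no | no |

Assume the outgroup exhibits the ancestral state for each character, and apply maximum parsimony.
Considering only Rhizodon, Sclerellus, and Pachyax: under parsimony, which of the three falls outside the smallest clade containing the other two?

Rhizodon

Character polarity is set by the outgroup: the derived state is whichever differs from the outgroup's state, so for II the derived state is 'no', and for the remaining characters it is 'yes'.
I: derived state 'yes' in Ceratax, Pachyax, and Sclerellus only — synapomorphy for {Ceratax, Pachyax, Sclerellus}.
Only Ceratax and Sclerellus show the derived state 'no' for II, supporting them as a clade.
III (derived state 'yes') is unique to Ceratax (autapomorphy; uninformative for grouping).
IV (state 'yes') occurs in Rhizodon and Sclerellus but conflicts with the nesting implied by the other characters — most parsimoniously interpreted as homoplasy.
Most parsimonious ingroup topology: (((Ceratax,Sclerellus),Pachyax),Rhizodon).
Pachyax and Sclerellus share a more recent common ancestor with each other than either does with Rhizodon, so Rhizodon is the least closely related of the three.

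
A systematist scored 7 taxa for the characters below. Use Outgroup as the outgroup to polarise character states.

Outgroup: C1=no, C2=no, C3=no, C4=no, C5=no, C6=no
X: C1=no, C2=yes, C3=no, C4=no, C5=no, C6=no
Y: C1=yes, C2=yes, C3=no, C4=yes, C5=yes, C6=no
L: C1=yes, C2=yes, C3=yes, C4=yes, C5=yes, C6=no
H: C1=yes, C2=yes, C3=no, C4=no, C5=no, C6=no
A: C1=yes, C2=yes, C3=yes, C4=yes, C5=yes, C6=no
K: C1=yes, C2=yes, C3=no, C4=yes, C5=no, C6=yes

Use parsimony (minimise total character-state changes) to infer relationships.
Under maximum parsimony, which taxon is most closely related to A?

L

The outgroup has state 'no' for every character, so 'yes' is the derived state throughout.
Only A, H, K, L, and Y show the derived state 'yes' for C1, supporting them as a clade.
All ingroup taxa share the derived state 'yes' for C2; it defines the ingroup but does not resolve relationships within it.
C3: derived state 'yes' in A and L only — synapomorphy for {A, L}.
C4 (derived state 'yes') is shared by A, K, L, and Y — a synapomorphy uniting that clade.
C5: derived state 'yes' in A, L, and Y only — synapomorphy for {A, L, Y}.
C6 (derived state 'yes') is unique to K (autapomorphy; uninformative for grouping).
Most parsimonious ingroup topology: (X,(((Y,(L,A)),K),H)).
A and L form a cherry on this tree, so they are sister taxa.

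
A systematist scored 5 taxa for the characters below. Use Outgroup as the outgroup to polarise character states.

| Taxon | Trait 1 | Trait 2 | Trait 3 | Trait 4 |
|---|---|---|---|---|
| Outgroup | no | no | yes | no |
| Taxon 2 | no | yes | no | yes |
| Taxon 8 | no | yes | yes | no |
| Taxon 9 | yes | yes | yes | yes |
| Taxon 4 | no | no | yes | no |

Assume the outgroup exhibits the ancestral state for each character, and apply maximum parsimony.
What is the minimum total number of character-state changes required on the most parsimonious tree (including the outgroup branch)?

Character polarity is set by the outgroup: the derived state is whichever differs from the outgroup's state, so for Trait 3 the derived state is 'no', and for the remaining characters it is 'yes'.
Trait 1: derived state 'yes' in Taxon 9 only — an autapomorphy, so it tells us nothing about relationships among taxa.
Trait 2: derived state 'yes' in Taxon 2, Taxon 8, and Taxon 9 only — synapomorphy for {Taxon 2, Taxon 8, Taxon 9}.
Trait 3 (derived state 'no') is unique to Taxon 2 (autapomorphy; uninformative for grouping).
Only Taxon 2 and Taxon 9 show the derived state 'yes' for Trait 4, supporting them as a clade.
Most parsimonious ingroup topology: (((Taxon 2,Taxon 9),Taxon 8),Taxon 4).
Changes per character on this tree: Trait 1: 1; Trait 2: 1; Trait 3: 1; Trait 4: 1.
Total = 4.

4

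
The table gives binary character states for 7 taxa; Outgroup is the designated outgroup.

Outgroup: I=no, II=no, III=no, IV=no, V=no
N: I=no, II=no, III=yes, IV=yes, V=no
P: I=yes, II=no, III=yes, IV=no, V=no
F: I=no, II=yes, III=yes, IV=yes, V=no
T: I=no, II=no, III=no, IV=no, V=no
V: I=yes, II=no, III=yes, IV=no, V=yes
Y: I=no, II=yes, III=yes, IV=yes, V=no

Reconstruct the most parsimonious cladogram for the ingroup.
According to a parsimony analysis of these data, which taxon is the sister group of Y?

F

The outgroup has state 'no' for every character, so 'yes' is the derived state throughout.
I (derived state 'yes') is shared by P and V — a synapomorphy uniting that clade.
II: derived state 'yes' in F and Y only — synapomorphy for {F, Y}.
III (derived state 'yes') is shared by F, N, P, V, and Y — a synapomorphy uniting that clade.
IV: derived state 'yes' in F, N, and Y only — synapomorphy for {F, N, Y}.
V: derived state 'yes' in V only — an autapomorphy, so it tells us nothing about relationships among taxa.
Most parsimonious ingroup topology: (((N,(F,Y)),(P,V)),T).
Y and F form a cherry on this tree, so they are sister taxa.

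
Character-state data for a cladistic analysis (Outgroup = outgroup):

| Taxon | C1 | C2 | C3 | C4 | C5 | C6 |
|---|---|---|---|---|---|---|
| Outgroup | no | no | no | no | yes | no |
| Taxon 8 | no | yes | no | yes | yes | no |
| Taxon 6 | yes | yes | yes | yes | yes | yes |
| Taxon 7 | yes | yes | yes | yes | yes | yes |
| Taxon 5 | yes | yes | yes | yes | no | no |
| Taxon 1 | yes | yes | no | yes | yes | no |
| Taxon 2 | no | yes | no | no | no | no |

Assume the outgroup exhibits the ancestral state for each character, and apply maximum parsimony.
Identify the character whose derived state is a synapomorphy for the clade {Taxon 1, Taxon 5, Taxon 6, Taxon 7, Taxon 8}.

C4

Character polarity is set by the outgroup: the derived state is whichever differs from the outgroup's state, so for C5 the derived state is 'no', and for the remaining characters it is 'yes'.
C1 (derived state 'yes') is shared by Taxon 1, Taxon 5, Taxon 6, and Taxon 7 — a synapomorphy uniting that clade.
All ingroup taxa share the derived state 'yes' for C2; it defines the ingroup but does not resolve relationships within it.
C3 (derived state 'yes') is shared by Taxon 5, Taxon 6, and Taxon 7 — a synapomorphy uniting that clade.
C4 (derived state 'yes') is shared by Taxon 1, Taxon 5, Taxon 6, Taxon 7, and Taxon 8 — a synapomorphy uniting that clade.
C5 (state 'no') occurs in Taxon 2 and Taxon 5 but conflicts with the nesting implied by the other characters — most parsimoniously interpreted as homoplasy.
C6: derived state 'yes' in Taxon 6 and Taxon 7 only — synapomorphy for {Taxon 6, Taxon 7}.
Most parsimonious ingroup topology: ((Taxon 8,(((Taxon 6,Taxon 7),Taxon 5),Taxon 1)),Taxon 2).
The clade {Taxon 1, Taxon 5, Taxon 6, Taxon 7, Taxon 8} is supported by C4: its derived state 'yes' occurs in exactly those taxa and in no other taxon (including the outgroup).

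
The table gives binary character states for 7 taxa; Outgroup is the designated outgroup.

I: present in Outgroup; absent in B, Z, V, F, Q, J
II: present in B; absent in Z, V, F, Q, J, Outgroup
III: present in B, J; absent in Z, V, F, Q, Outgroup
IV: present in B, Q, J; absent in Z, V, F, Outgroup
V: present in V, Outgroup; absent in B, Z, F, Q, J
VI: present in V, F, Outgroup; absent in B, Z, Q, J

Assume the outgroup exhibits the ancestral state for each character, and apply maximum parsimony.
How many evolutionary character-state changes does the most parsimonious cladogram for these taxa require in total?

6

Character polarity is set by the outgroup: the derived state is whichever differs from the outgroup's state, so for I, V, VI the derived state is 'absent', and for the remaining characters it is 'present'.
I (derived state 'absent') is shared by all ingroup taxa — unites the whole ingroup.
II: derived state 'present' in B only — an autapomorphy, so it tells us nothing about relationships among taxa.
Only B and J show the derived state 'present' for III, supporting them as a clade.
Only B, J, and Q show the derived state 'present' for IV, supporting them as a clade.
V (derived state 'absent') is shared by B, F, J, Q, and Z — a synapomorphy uniting that clade.
VI (derived state 'absent') is shared by B, J, Q, and Z — a synapomorphy uniting that clade.
Most parsimonious ingroup topology: ((((Q,(B,J)),Z),F),V).
Changes per character on this tree: I: 1; II: 1; III: 1; IV: 1; V: 1; VI: 1.
Total = 6.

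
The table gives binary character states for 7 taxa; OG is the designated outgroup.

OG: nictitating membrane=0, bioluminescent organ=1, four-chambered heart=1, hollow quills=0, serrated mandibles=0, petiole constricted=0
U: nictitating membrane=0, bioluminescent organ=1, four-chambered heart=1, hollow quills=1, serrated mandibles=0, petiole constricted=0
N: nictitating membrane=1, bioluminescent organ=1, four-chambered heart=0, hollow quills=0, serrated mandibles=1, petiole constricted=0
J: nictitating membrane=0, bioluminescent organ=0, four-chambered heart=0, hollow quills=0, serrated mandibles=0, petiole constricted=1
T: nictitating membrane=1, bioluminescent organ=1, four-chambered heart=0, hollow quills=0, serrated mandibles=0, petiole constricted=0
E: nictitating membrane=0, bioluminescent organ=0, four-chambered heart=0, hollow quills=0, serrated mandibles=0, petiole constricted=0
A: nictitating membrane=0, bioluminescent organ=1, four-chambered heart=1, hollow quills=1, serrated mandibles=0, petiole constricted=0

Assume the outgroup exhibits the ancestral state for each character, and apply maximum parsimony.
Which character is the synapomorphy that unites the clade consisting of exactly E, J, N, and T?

four-chambered heart

Character polarity is set by the outgroup: the derived state is whichever differs from the outgroup's state, so for bioluminescent organ, four-chambered heart the derived state is '0', and for the remaining characters it is '1'.
nictitating membrane (derived state '1') is shared by N and T — a synapomorphy uniting that clade.
bioluminescent organ: derived state '0' in E and J only — synapomorphy for {E, J}.
four-chambered heart (derived state '0') is shared by E, J, N, and T — a synapomorphy uniting that clade.
Only A and U show the derived state '1' for hollow quills, supporting them as a clade.
serrated mandibles: derived state '1' in N only — an autapomorphy, so it tells us nothing about relationships among taxa.
petiole constricted (derived state '1') is unique to J (autapomorphy; uninformative for grouping).
Most parsimonious ingroup topology: ((U,A),((N,T),(J,E))).
The clade {E, J, N, T} is supported by four-chambered heart: its derived state '0' occurs in exactly those taxa and in no other taxon (including the outgroup).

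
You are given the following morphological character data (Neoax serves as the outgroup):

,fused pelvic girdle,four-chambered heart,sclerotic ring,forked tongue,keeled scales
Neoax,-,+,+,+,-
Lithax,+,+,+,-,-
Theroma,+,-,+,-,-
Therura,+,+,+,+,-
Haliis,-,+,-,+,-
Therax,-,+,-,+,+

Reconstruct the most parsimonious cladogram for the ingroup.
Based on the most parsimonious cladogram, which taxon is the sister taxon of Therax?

Character polarity is set by the outgroup: the derived state is whichever differs from the outgroup's state, so for four-chambered heart, sclerotic ring, forked tongue the derived state is '-', and for the remaining characters it is '+'.
Only Lithax, Theroma, and Therura show the derived state '+' for fused pelvic girdle, supporting them as a clade.
four-chambered heart: derived state '-' in Theroma only — an autapomorphy, so it tells us nothing about relationships among taxa.
sclerotic ring (derived state '-') is shared by Haliis and Therax — a synapomorphy uniting that clade.
forked tongue (derived state '-') is shared by Lithax and Theroma — a synapomorphy uniting that clade.
keeled scales (derived state '+') is unique to Therax (autapomorphy; uninformative for grouping).
Most parsimonious ingroup topology: (((Lithax,Theroma),Therura),(Haliis,Therax)).
Therax and Haliis form a cherry on this tree, so they are sister taxa.

Haliis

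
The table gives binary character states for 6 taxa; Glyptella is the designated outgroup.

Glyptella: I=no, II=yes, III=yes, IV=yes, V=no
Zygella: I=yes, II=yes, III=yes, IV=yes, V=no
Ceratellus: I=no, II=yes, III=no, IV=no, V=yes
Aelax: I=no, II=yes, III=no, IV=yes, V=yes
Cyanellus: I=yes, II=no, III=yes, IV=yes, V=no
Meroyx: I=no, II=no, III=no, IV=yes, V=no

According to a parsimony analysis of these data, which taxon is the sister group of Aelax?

Ceratellus

Character polarity is set by the outgroup: the derived state is whichever differs from the outgroup's state, so for II, III, IV the derived state is 'no', and for the remaining characters it is 'yes'.
Only Cyanellus and Zygella show the derived state 'yes' for I, supporting them as a clade.
II groups Cyanellus and Meroyx, which is incompatible with the clades supported by the remaining characters; treating it as convergent (homoplasy) costs fewer steps than any alternative tree.
Only Aelax, Ceratellus, and Meroyx show the derived state 'no' for III, supporting them as a clade.
IV: derived state 'no' in Ceratellus only — an autapomorphy, so it tells us nothing about relationships among taxa.
V (derived state 'yes') is shared by Aelax and Ceratellus — a synapomorphy uniting that clade.
Most parsimonious ingroup topology: ((Zygella,Cyanellus),(Meroyx,(Ceratellus,Aelax))).
Aelax and Ceratellus form a cherry on this tree, so they are sister taxa.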